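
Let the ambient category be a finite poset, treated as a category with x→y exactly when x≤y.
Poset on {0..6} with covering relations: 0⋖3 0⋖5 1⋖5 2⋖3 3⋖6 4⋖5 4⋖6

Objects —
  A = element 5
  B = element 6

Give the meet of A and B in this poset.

Answer: NO MEET EXISTS

Work:
{x : x⊑A ∧ x⊑B} = {0,4}  (A=5, B=6)
  maximal lower bounds 0 and 4 are incomparable: neither 0⊑4 nor 4⊑0
→ no greatest lower bound exists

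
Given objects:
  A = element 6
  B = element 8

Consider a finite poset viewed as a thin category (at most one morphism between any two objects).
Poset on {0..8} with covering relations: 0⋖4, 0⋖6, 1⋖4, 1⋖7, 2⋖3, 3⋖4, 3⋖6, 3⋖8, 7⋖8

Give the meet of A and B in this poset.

Lower bounds of A=6 and B=8: {2,3}
  2 <= 3
  3 <= 3
glb = 3

Answer: A∧B = 3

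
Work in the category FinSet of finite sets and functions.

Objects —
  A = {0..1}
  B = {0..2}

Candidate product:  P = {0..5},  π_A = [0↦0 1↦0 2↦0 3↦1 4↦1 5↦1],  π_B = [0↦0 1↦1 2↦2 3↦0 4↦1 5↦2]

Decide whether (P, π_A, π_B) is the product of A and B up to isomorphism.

|A|·|B| = 2·3 = 6;  |P| = 6
Check the pairing map k ↦ (π_A(k), π_B(k)):
  0 ↦ (0,0)
  1 ↦ (0,1)
  2 ↦ (0,2)
  3 ↦ (1,0)
  4 ↦ (1,1)
  5 ↦ (1,2)
distinct pairs in image: 6 / 6 needed
  → bijection onto A×B; projections well-typed.

Answer: VALID PRODUCT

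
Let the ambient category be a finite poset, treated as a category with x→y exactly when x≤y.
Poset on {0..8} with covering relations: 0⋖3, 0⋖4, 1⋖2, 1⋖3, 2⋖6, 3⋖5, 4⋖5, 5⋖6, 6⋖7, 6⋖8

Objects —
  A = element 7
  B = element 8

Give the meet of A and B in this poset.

Answer: A∧B = 6

Trace:
Lower bounds of A=7 and B=8: {0,1,2,3,4,5,6}
  0 <= 6
  1 <= 6
  2 <= 6
  3 <= 6
  4 <= 6
  5 <= 6
  6 <= 6
glb = 6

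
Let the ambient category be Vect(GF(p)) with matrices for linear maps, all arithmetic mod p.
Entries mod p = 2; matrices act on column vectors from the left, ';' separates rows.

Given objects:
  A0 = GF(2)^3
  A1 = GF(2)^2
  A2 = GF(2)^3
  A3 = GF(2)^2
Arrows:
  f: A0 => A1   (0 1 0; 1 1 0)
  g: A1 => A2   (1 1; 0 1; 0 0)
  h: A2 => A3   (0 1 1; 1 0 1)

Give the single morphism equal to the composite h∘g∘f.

  e0=⟨1,0,0⟩ f=>⟨0,1⟩ g=>⟨1,1,0⟩ h=>⟨1,1⟩
  e1=⟨0,1,0⟩ f=>⟨1,1⟩ g=>⟨0,1,0⟩ h=>⟨1,0⟩
  e2=⟨0,0,1⟩ f=>⟨0,0⟩ g=>⟨0,0,0⟩ h=>⟨0,0⟩
⟦path⟧: (1 1 0; 1 0 0)

Answer: (1 1 0; 1 0 0)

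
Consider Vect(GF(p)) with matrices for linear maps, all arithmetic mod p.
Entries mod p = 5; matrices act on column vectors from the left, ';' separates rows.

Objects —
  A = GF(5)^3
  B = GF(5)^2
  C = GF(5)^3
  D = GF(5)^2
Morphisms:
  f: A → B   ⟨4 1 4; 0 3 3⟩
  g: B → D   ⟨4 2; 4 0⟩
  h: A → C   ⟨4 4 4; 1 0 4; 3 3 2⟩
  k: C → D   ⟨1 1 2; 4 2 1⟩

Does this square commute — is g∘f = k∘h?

Answer: COMMUTES

Trace:
Along f;g (path 1):
  e0=(1,0,0) f→(4,0) g→(1,1)
  e1=(0,1,0) f→(1,3) g→(0,4)
  e2=(0,0,1) f→(4,3) g→(2,1)
  ⟦path⟧₁ = ⟨1 0 2; 1 4 1⟩
Along h;k (path 2):
  e0=(1,0,0) h→(4,1,3) k→(1,1)
  e1=(0,1,0) h→(4,0,3) k→(0,4)
  e2=(0,0,1) h→(4,4,2) k→(2,1)
  ⟦path⟧₂ = ⟨1 0 2; 1 4 1⟩
Equal? YES — commutes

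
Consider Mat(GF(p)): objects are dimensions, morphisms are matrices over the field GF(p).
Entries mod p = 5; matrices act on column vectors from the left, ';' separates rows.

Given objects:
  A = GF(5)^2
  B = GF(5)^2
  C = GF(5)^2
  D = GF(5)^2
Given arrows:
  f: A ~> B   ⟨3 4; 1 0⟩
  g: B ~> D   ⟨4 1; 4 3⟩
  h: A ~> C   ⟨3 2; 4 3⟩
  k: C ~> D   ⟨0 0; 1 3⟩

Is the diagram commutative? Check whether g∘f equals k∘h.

1) trace f;g:
  e0=[1,0] f~>[3,1] g~>[3,0]
  e1=[0,1] f~>[4,0] g~>[1,1]
  ⟦path⟧₁ = ⟨3 1; 0 1⟩
2) trace h;k:
  e0=[1,0] h~>[3,4] k~>[0,0]
  e1=[0,1] h~>[2,3] k~>[0,1]
  ⟦path⟧₂ = ⟨0 0; 0 1⟩
Equal? differ; not commutative

Answer: DOES NOT COMMUTE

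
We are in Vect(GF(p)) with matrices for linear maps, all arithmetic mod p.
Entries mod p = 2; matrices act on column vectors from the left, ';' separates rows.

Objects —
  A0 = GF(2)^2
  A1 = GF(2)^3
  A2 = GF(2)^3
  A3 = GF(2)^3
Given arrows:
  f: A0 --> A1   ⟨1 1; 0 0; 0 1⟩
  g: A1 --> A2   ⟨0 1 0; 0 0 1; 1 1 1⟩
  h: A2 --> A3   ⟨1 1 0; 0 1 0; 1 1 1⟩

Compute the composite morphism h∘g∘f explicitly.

  e0=(1,0) f-->(1,0,0) g-->(0,0,1) h-->(0,0,1)
  e1=(0,1) f-->(1,0,1) g-->(0,1,0) h-->(1,1,1)
composite: ⟨0 1; 0 1; 1 1⟩

Answer: ⟨0 1; 0 1; 1 1⟩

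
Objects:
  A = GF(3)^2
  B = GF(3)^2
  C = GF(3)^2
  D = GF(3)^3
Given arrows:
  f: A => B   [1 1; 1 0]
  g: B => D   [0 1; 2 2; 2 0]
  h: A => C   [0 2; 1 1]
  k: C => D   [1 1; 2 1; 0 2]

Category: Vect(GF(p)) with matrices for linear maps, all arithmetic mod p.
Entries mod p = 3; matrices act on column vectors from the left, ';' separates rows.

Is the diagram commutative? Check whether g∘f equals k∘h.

Along f;g (path 1):
  e0=⟨1,0⟩ f=>⟨1,1⟩ g=>⟨1,1,2⟩
  e1=⟨0,1⟩ f=>⟨1,0⟩ g=>⟨0,2,2⟩
  result₁ = [1 0; 1 2; 2 2]
Along h;k (path 2):
  e0=⟨1,0⟩ h=>⟨0,1⟩ k=>⟨1,1,2⟩
  e1=⟨0,1⟩ h=>⟨2,1⟩ k=>⟨0,2,2⟩
  result₂ = [1 0; 1 2; 2 2]
Equal? equal; square commutes

Answer: COMMUTES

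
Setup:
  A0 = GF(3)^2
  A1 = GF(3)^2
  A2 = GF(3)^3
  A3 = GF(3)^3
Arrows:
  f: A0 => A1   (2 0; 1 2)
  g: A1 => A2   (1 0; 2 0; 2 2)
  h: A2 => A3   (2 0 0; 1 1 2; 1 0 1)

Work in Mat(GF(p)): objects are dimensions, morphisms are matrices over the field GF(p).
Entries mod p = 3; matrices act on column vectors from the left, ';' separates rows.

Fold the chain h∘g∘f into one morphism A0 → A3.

Answer: (1 0; 0 2; 2 1)

Derivation:
  e0=⟨1,0⟩ f=>⟨2,1⟩ g=>⟨2,1,0⟩ h=>⟨1,0,2⟩
  e1=⟨0,1⟩ f=>⟨0,2⟩ g=>⟨0,0,1⟩ h=>⟨0,2,1⟩
composite: (1 0; 0 2; 2 1)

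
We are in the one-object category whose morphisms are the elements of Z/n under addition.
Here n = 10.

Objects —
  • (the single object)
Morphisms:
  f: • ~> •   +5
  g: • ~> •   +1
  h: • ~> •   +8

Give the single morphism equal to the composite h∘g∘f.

Answer: +4

Derivation:
  0 +5≡5 +1≡6 +8≡4  (mod 10)
⟦path⟧: +4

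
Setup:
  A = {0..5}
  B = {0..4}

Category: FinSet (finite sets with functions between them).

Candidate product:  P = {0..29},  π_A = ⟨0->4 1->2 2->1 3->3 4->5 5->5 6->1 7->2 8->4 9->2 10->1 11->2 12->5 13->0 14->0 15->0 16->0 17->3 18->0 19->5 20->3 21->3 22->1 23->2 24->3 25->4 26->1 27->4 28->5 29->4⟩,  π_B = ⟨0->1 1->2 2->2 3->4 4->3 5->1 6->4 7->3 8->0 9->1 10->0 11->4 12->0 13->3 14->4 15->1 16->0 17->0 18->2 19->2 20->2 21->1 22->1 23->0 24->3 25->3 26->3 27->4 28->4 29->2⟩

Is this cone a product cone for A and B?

Answer: VALID PRODUCT

Derivation:
|A|·|B| = 6·5 = 30;  |P| = 30
Check the pairing map k ↦ (π_A(k), π_B(k)):
  0 -> (4,1)
  1 -> (2,2)
  2 -> (1,2)
  3 -> (3,4)
  4 -> (5,3)
  5 -> (5,1)
  6 -> (1,4)
  7 -> (2,3)
  8 -> (4,0)
  9 -> (2,1)
  10 -> (1,0)
  11 -> (2,4)
  12 -> (5,0)
  13 -> (0,3)
  14 -> (0,4)
  15 -> (0,1)
  16 -> (0,0)
  17 -> (3,0)
  18 -> (0,2)
  19 -> (5,2)
  20 -> (3,2)
  21 -> (3,1)
  22 -> (1,1)
  23 -> (2,0)
  24 -> (3,3)
  25 -> (4,3)
  26 -> (1,3)
  27 -> (4,4)
  28 -> (5,4)
  29 -> (4,2)
distinct pairs in image: 30 / 30 needed
  → bijection onto A×B; projections well-typed.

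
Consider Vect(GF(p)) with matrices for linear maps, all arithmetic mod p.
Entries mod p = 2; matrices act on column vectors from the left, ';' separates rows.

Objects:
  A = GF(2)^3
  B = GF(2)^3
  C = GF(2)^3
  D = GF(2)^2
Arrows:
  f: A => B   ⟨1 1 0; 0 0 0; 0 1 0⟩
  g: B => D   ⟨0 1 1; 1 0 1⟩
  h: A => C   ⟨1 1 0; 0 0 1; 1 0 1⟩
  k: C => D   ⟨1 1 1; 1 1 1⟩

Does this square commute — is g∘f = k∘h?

Path 1 = f;g:
  e0=(1,0,0) f=>(1,0,0) g=>(0,1)
  e1=(0,1,0) f=>(1,0,1) g=>(1,0)
  e2=(0,0,1) f=>(0,0,0) g=>(0,0)
  result₁ = ⟨0 1 0; 1 0 0⟩
Path 2 = h;k:
  e0=(1,0,0) h=>(1,0,1) k=>(0,0)
  e1=(0,1,0) h=>(1,0,0) k=>(1,1)
  e2=(0,0,1) h=>(0,1,1) k=>(0,0)
  result₂ = ⟨0 1 0; 0 1 0⟩
Equal? NO — does not commute

Answer: DOES NOT COMMUTE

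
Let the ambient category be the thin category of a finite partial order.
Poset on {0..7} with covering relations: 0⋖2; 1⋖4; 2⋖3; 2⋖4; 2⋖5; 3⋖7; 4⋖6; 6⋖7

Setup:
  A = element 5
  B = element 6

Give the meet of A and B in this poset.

Answer: A∧B = 2

Derivation:
Common predecessors of 5,6: {0,2}
  0 <= 2
  2 <= 2
glb = 2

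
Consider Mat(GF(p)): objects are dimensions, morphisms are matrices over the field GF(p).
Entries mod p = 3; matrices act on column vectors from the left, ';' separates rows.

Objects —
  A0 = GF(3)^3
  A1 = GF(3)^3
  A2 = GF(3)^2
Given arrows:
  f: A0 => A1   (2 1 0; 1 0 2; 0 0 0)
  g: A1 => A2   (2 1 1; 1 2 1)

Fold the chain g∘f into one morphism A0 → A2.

Answer: (2 2 2; 1 1 1)

Trace:
  e0=[1,0,0] f=>[2,1,0] g=>[2,1]
  e1=[0,1,0] f=>[1,0,0] g=>[2,1]
  e2=[0,0,1] f=>[0,2,0] g=>[2,1]
composite: (2 2 2; 1 1 1)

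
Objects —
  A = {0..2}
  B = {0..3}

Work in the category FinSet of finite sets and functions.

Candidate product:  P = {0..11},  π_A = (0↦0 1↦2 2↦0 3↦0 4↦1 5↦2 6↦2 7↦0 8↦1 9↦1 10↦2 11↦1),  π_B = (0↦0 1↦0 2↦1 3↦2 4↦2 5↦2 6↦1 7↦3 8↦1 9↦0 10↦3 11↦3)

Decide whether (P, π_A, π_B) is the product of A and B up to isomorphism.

|A|·|B| = 3·4 = 12;  |P| = 12
Check the pairing map k ↦ (π_A(k), π_B(k)):
  0 ↦ (0,0)
  1 ↦ (2,0)
  2 ↦ (0,1)
  3 ↦ (0,2)
  4 ↦ (1,2)
  5 ↦ (2,2)
  6 ↦ (2,1)
  7 ↦ (0,3)
  8 ↦ (1,1)
  9 ↦ (1,0)
  10 ↦ (2,3)
  11 ↦ (1,3)
distinct pairs in image: 12 / 12 needed
  → bijection onto A×B; projections well-typed.

Answer: VALID PRODUCT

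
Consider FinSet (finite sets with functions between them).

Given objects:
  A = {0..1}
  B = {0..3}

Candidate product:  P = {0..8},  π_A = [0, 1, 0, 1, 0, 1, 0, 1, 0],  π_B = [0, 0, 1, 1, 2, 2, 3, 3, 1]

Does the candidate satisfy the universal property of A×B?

Answer: NOT A VALID PRODUCT — |P|=9 ≠ |A|·|B|=8

Derivation:
|A|·|B| = 2·4 = 8;  |P| = 9
  → cardinalities differ; no bijection possible.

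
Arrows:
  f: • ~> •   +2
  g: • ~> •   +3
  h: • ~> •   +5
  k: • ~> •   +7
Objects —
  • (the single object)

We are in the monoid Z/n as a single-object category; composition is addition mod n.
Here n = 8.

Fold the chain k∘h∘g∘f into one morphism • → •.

Answer: +1

Trace:
  0 +2≡2 +3≡5 +5≡2 +7≡1  (mod 8)
composite: +1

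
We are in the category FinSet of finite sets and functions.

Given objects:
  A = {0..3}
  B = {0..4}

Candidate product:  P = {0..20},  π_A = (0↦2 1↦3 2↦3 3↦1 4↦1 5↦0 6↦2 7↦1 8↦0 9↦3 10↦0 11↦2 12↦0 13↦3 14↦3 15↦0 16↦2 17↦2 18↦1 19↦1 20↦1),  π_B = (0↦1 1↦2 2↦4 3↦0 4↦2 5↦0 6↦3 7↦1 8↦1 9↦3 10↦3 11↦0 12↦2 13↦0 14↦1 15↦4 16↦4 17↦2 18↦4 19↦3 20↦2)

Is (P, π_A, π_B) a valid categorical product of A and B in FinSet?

|A|·|B| = 4·5 = 20;  |P| = 21
  → cardinalities differ; no bijection possible.

Answer: NOT A VALID PRODUCT — |P|=21 ≠ |A|·|B|=20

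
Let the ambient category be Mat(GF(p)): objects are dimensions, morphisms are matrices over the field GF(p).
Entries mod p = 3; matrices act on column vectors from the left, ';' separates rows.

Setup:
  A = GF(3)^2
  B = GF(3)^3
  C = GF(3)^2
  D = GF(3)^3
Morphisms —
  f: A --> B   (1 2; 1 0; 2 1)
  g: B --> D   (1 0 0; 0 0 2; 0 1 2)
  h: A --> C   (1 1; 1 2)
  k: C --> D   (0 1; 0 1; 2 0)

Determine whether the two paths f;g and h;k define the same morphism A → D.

Path 1 = f;g:
  e0=(1,0) f-->(1,1,2) g-->(1,1,2)
  e1=(0,1) f-->(2,0,1) g-->(2,2,2)
  composite₁ = (1 2; 1 2; 2 2)
Path 2 = h;k:
  e0=(1,0) h-->(1,1) k-->(1,1,2)
  e1=(0,1) h-->(1,2) k-->(2,2,2)
  composite₂ = (1 2; 1 2; 2 2)
Equal? YES — commutes

Answer: COMMUTES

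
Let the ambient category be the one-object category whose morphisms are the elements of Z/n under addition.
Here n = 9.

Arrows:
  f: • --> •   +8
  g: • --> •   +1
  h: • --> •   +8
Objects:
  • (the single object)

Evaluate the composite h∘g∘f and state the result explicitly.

  0 +8≡8 +1≡0 +8≡8  (mod 9)
composite: +8

Answer: +8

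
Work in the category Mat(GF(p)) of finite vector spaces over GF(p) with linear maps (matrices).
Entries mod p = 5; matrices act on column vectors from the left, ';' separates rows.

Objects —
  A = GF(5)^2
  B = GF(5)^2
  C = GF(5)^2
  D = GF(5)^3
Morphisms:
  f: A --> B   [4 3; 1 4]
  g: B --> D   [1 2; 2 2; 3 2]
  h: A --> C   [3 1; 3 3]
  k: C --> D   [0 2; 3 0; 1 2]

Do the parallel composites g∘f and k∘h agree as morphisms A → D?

Answer: DOES NOT COMMUTE

Derivation:
Path 1 = f;g:
  e0=[1,0] f-->[4,1] g-->[1,0,4]
  e1=[0,1] f-->[3,4] g-->[1,4,2]
  result₁ = [1 1; 0 4; 4 2]
Path 2 = h;k:
  e0=[1,0] h-->[3,3] k-->[1,4,4]
  e1=[0,1] h-->[1,3] k-->[1,3,2]
  result₂ = [1 1; 4 3; 4 2]
Equal? differ; not commutative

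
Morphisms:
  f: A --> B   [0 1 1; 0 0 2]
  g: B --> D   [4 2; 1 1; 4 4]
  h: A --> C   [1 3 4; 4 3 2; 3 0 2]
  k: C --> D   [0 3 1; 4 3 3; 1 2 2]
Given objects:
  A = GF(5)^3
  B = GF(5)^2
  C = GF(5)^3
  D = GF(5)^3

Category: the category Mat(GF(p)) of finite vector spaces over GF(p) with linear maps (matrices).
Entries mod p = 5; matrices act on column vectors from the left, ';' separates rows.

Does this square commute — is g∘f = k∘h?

Answer: COMMUTES

Trace:
Along f;g (path 1):
  e0=⟨1,0,0⟩ f-->⟨0,0⟩ g-->⟨0,0,0⟩
  e1=⟨0,1,0⟩ f-->⟨1,0⟩ g-->⟨4,1,4⟩
  e2=⟨0,0,1⟩ f-->⟨1,2⟩ g-->⟨3,3,2⟩
  composite₁ = [0 4 3; 0 1 3; 0 4 2]
Along h;k (path 2):
  e0=⟨1,0,0⟩ h-->⟨1,4,3⟩ k-->⟨0,0,0⟩
  e1=⟨0,1,0⟩ h-->⟨3,3,0⟩ k-->⟨4,1,4⟩
  e2=⟨0,0,1⟩ h-->⟨4,2,2⟩ k-->⟨3,3,2⟩
  composite₂ = [0 4 3; 0 1 3; 0 4 2]
Equal? same morphism ✓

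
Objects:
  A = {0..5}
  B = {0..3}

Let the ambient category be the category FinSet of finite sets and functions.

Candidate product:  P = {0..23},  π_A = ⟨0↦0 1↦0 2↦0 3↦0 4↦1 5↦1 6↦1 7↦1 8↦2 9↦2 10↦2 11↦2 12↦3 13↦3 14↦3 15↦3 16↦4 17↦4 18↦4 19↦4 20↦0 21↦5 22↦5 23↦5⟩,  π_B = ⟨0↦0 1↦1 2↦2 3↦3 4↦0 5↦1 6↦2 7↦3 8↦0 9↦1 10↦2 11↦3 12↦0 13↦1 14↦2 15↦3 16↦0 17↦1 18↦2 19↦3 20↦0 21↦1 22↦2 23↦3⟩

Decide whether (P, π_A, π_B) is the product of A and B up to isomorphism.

Answer: NOT A VALID PRODUCT — duplicate pair at indices 0,20

Work:
|A|·|B| = 6·4 = 24;  |P| = 24
Check the pairing map k ↦ (π_A(k), π_B(k)):
  0 ↦ (0,0)
  1 ↦ (0,1)
  2 ↦ (0,2)
  3 ↦ (0,3)
  4 ↦ (1,0)
  5 ↦ (1,1)
  6 ↦ (1,2)
  7 ↦ (1,3)
  8 ↦ (2,0)
  9 ↦ (2,1)
  10 ↦ (2,2)
  11 ↦ (2,3)
  12 ↦ (3,0)
  13 ↦ (3,1)
  14 ↦ (3,2)
  15 ↦ (3,3)
  16 ↦ (4,0)
  17 ↦ (4,1)
  18 ↦ (4,2)
  19 ↦ (4,3)
  20 ↦ (0,0)  ✗ repeats pair of k=0
  21 ↦ (5,1)
  22 ↦ (5,2)
  23 ↦ (5,3)
distinct pairs in image: 23 / 24 needed
  → (0,0) hit at k=0 and k=20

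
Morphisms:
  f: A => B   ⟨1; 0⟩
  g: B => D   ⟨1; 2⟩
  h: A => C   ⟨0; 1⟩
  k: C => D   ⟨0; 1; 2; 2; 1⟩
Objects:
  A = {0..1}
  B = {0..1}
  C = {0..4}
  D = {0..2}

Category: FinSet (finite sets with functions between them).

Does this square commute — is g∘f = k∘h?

1) trace f;g:
  0 f=>1 g=>2
  1 f=>0 g=>1
  ⟦path⟧₁ = ⟨2; 1⟩
2) trace h;k:
  0 h=>0 k=>0
  1 h=>1 k=>1
  ⟦path⟧₂ = ⟨0; 1⟩
Equal? distinct morphisms ✗

Answer: DOES NOT COMMUTE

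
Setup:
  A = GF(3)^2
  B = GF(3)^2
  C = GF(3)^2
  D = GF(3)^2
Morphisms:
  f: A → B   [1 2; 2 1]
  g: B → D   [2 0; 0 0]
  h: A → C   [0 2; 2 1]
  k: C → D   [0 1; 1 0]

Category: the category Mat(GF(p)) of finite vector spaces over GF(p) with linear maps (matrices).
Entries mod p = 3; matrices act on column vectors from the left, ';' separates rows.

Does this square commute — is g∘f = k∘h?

Along f;g (path 1):
  e0=⟨1,0⟩ f→⟨1,2⟩ g→⟨2,0⟩
  e1=⟨0,1⟩ f→⟨2,1⟩ g→⟨1,0⟩
  result₁ = [2 1; 0 0]
Along h;k (path 2):
  e0=⟨1,0⟩ h→⟨0,2⟩ k→⟨2,0⟩
  e1=⟨0,1⟩ h→⟨2,1⟩ k→⟨1,2⟩
  result₂ = [2 1; 0 2]
Equal? distinct morphisms ✗

Answer: DOES NOT COMMUTE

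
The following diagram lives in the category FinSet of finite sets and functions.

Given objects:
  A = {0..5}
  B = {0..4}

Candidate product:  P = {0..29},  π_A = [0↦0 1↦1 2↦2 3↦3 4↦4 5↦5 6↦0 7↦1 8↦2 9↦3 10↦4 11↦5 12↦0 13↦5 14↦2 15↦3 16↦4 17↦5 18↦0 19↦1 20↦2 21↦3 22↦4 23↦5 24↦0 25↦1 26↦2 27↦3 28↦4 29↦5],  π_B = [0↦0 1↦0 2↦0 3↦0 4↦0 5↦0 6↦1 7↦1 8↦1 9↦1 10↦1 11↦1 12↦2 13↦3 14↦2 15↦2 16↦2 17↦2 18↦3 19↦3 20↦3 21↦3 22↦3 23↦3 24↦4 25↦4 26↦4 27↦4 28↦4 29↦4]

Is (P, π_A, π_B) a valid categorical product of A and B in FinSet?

|A|·|B| = 6·5 = 30;  |P| = 30
Check the pairing map k ↦ (π_A(k), π_B(k)):
  0 ↦ (0,0)
  1 ↦ (1,0)
  2 ↦ (2,0)
  3 ↦ (3,0)
  4 ↦ (4,0)
  5 ↦ (5,0)
  6 ↦ (0,1)
  7 ↦ (1,1)
  8 ↦ (2,1)
  9 ↦ (3,1)
  10 ↦ (4,1)
  11 ↦ (5,1)
  12 ↦ (0,2)
  13 ↦ (5,3)
  14 ↦ (2,2)
  15 ↦ (3,2)
  16 ↦ (4,2)
  17 ↦ (5,2)
  18 ↦ (0,3)
  19 ↦ (1,3)
  20 ↦ (2,3)
  21 ↦ (3,3)
  22 ↦ (4,3)
  23 ↦ (5,3)  ✗ repeats pair of k=13
  24 ↦ (0,4)
  25 ↦ (1,4)
  26 ↦ (2,4)
  27 ↦ (3,4)
  28 ↦ (4,4)
  29 ↦ (5,4)
distinct pairs in image: 29 / 30 needed
  → (5,3) hit at k=13 and k=23

Answer: NOT A VALID PRODUCT — duplicate pair at indices 23,13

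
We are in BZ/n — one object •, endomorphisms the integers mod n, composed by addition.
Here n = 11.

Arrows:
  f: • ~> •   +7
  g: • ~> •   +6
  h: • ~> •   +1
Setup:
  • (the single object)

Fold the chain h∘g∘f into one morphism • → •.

Answer: +3

Trace:
  0 +7≡7 +6≡2 +1≡3  (mod 11)
⟦path⟧: +3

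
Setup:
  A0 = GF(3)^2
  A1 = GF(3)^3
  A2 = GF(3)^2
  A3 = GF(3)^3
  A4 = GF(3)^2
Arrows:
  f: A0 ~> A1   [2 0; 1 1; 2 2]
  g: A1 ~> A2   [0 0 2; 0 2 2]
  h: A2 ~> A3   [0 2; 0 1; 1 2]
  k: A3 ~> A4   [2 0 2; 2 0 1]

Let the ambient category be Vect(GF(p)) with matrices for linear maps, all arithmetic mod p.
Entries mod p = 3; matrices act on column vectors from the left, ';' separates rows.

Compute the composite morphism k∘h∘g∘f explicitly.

  e0=[1,0] f~>[2,1,2] g~>[1,0] h~>[0,0,1] k~>[2,1]
  e1=[0,1] f~>[0,1,2] g~>[1,0] h~>[0,0,1] k~>[2,1]
result: [2 2; 1 1]

Answer: [2 2; 1 1]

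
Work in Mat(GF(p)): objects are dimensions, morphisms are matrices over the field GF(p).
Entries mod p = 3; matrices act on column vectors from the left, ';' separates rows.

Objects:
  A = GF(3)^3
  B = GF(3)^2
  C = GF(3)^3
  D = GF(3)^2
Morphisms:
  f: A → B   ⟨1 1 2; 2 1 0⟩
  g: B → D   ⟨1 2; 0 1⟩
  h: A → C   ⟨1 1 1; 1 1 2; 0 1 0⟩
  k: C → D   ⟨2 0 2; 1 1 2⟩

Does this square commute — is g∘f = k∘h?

Along f;g (path 1):
  e0=(1,0,0) f→(1,2) g→(2,2)
  e1=(0,1,0) f→(1,1) g→(0,1)
  e2=(0,0,1) f→(2,0) g→(2,0)
  composite₁ = ⟨2 0 2; 2 1 0⟩
Along h;k (path 2):
  e0=(1,0,0) h→(1,1,0) k→(2,2)
  e1=(0,1,0) h→(1,1,1) k→(1,1)
  e2=(0,0,1) h→(1,2,0) k→(2,0)
  composite₂ = ⟨2 1 2; 2 1 0⟩
Equal? NO — does not commute

Answer: DOES NOT COMMUTE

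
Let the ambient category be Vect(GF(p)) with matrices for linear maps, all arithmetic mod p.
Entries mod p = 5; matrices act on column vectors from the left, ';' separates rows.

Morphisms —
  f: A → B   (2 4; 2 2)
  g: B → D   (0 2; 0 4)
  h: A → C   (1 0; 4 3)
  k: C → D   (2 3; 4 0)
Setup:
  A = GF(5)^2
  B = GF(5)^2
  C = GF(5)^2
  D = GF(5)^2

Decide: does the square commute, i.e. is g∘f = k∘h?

Answer: DOES NOT COMMUTE

Work:
Along f;g (path 1):
  e0=[1,0] f→[2,2] g→[4,3]
  e1=[0,1] f→[4,2] g→[4,3]
  result₁ = (4 4; 3 3)
Along h;k (path 2):
  e0=[1,0] h→[1,4] k→[4,4]
  e1=[0,1] h→[0,3] k→[4,0]
  result₂ = (4 4; 4 0)
Equal? distinct morphisms ✗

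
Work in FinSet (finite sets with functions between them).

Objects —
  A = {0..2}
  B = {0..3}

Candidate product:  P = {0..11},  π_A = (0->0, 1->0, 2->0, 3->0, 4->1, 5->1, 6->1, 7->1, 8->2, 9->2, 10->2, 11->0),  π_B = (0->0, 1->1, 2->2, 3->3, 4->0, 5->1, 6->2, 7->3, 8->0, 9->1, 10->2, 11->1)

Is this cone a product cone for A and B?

Answer: NOT A VALID PRODUCT — duplicate pair at indices 1,11

Trace:
|A|·|B| = 3·4 = 12;  |P| = 12
Check the pairing map k ↦ (π_A(k), π_B(k)):
  0 -> (0,0)
  1 -> (0,1)
  2 -> (0,2)
  3 -> (0,3)
  4 -> (1,0)
  5 -> (1,1)
  6 -> (1,2)
  7 -> (1,3)
  8 -> (2,0)
  9 -> (2,1)
  10 -> (2,2)
  11 -> (0,1)  ✗ repeats pair of k=1
distinct pairs in image: 11 / 12 needed
  → (0,1) hit at k=1 and k=11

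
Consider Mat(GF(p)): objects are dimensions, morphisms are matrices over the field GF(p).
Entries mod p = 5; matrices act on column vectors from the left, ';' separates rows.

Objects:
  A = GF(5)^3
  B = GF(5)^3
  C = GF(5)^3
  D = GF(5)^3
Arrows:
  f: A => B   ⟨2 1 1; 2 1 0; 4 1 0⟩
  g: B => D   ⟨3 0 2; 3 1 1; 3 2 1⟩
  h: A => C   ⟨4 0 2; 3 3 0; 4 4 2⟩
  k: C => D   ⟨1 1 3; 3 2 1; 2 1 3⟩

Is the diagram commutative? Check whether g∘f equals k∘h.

Answer: DOES NOT COMMUTE

Work:
Along f;g (path 1):
  e0=[1,0,0] f=>[2,2,4] g=>[4,2,4]
  e1=[0,1,0] f=>[1,1,1] g=>[0,0,1]
  e2=[0,0,1] f=>[1,0,0] g=>[3,3,3]
  ⟦path⟧₁ = ⟨4 0 3; 2 0 3; 4 1 3⟩
Along h;k (path 2):
  e0=[1,0,0] h=>[4,3,4] k=>[4,2,3]
  e1=[0,1,0] h=>[0,3,4] k=>[0,0,0]
  e2=[0,0,1] h=>[2,0,2] k=>[3,3,0]
  ⟦path⟧₂ = ⟨4 0 3; 2 0 3; 3 0 0⟩
Equal? distinct morphisms ✗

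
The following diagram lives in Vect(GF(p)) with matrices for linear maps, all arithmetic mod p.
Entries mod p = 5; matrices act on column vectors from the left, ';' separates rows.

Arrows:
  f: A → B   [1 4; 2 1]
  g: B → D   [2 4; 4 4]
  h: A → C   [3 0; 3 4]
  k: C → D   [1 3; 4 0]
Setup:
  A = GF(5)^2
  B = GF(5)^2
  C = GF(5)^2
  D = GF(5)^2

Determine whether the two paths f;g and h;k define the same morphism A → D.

Path 1 = f;g:
  e0=⟨1,0⟩ f→⟨1,2⟩ g→⟨0,2⟩
  e1=⟨0,1⟩ f→⟨4,1⟩ g→⟨2,0⟩
  ⟦path⟧₁ = [0 2; 2 0]
Path 2 = h;k:
  e0=⟨1,0⟩ h→⟨3,3⟩ k→⟨2,2⟩
  e1=⟨0,1⟩ h→⟨0,4⟩ k→⟨2,0⟩
  ⟦path⟧₂ = [2 2; 2 0]
Equal? distinct morphisms ✗

Answer: DOES NOT COMMUTE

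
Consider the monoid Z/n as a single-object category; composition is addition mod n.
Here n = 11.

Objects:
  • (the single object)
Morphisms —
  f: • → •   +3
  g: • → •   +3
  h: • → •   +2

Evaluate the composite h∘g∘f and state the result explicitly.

Answer: +8

Work:
  0 +3≡3 +3≡6 +2≡8  (mod 11)
composite: +8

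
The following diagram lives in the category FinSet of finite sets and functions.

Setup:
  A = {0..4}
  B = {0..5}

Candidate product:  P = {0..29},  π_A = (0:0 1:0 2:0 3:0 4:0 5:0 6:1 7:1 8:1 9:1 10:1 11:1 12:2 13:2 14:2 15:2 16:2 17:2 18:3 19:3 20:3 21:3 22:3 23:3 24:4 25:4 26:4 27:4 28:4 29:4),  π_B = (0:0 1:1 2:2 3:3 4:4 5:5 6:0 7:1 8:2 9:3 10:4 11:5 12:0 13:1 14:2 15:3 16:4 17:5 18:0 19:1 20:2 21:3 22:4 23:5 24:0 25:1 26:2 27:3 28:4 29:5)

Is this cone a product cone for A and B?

Answer: VALID PRODUCT

Work:
|A|·|B| = 5·6 = 30;  |P| = 30
Check the pairing map k ↦ (π_A(k), π_B(k)):
  0 : (0,0)
  1 : (0,1)
  2 : (0,2)
  3 : (0,3)
  4 : (0,4)
  5 : (0,5)
  6 : (1,0)
  7 : (1,1)
  8 : (1,2)
  9 : (1,3)
  10 : (1,4)
  11 : (1,5)
  12 : (2,0)
  13 : (2,1)
  14 : (2,2)
  15 : (2,3)
  16 : (2,4)
  17 : (2,5)
  18 : (3,0)
  19 : (3,1)
  20 : (3,2)
  21 : (3,3)
  22 : (3,4)
  23 : (3,5)
  24 : (4,0)
  25 : (4,1)
  26 : (4,2)
  27 : (4,3)
  28 : (4,4)
  29 : (4,5)
distinct pairs in image: 30 / 30 needed
  → bijection onto A×B; projections well-typed.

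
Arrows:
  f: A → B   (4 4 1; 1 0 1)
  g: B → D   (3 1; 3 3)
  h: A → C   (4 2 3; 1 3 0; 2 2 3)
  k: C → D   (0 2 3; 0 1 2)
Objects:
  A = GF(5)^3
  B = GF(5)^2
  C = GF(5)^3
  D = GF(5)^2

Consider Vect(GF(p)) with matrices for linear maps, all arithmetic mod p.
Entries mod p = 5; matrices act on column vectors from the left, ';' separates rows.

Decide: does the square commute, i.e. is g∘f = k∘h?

Answer: COMMUTES

Trace:
1) trace f;g:
  e0=⟨1,0,0⟩ f→⟨4,1⟩ g→⟨3,0⟩
  e1=⟨0,1,0⟩ f→⟨4,0⟩ g→⟨2,2⟩
  e2=⟨0,0,1⟩ f→⟨1,1⟩ g→⟨4,1⟩
  result₁ = (3 2 4; 0 2 1)
2) trace h;k:
  e0=⟨1,0,0⟩ h→⟨4,1,2⟩ k→⟨3,0⟩
  e1=⟨0,1,0⟩ h→⟨2,3,2⟩ k→⟨2,2⟩
  e2=⟨0,0,1⟩ h→⟨3,0,3⟩ k→⟨4,1⟩
  result₂ = (3 2 4; 0 2 1)
Equal? same morphism ✓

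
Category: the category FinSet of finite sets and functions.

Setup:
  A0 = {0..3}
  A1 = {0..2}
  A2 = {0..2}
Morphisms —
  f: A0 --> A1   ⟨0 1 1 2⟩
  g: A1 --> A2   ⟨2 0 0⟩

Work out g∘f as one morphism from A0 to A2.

  0 f-->0 g-->2
  1 f-->1 g-->0
  2 f-->1 g-->0
  3 f-->2 g-->0
composite: ⟨2 0 0 0⟩

Answer: ⟨2 0 0 0⟩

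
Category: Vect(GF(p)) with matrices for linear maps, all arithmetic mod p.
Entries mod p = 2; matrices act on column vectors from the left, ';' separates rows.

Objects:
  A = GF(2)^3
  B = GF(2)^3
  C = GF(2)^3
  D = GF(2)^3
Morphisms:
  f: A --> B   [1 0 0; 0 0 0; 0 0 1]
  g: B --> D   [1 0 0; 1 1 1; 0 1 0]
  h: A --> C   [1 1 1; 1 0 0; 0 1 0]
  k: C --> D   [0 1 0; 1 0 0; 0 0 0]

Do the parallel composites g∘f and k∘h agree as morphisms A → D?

Answer: DOES NOT COMMUTE

Trace:
1) trace f;g:
  e0=(1,0,0) f-->(1,0,0) g-->(1,1,0)
  e1=(0,1,0) f-->(0,0,0) g-->(0,0,0)
  e2=(0,0,1) f-->(0,0,1) g-->(0,1,0)
  result₁ = [1 0 0; 1 0 1; 0 0 0]
2) trace h;k:
  e0=(1,0,0) h-->(1,1,0) k-->(1,1,0)
  e1=(0,1,0) h-->(1,0,1) k-->(0,1,0)
  e2=(0,0,1) h-->(1,0,0) k-->(0,1,0)
  result₂ = [1 0 0; 1 1 1; 0 0 0]
Equal? differ; not commutative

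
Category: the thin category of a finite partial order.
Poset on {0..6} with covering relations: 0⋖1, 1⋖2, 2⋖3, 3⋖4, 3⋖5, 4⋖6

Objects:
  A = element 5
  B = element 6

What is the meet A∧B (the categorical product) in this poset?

Lower bounds of A=5 and B=6: {0,1,2,3}
  0 ⊑ 3
  1 ⊑ 3
  2 ⊑ 3
  3 ⊑ 3
glb = 3

Answer: A∧B = 3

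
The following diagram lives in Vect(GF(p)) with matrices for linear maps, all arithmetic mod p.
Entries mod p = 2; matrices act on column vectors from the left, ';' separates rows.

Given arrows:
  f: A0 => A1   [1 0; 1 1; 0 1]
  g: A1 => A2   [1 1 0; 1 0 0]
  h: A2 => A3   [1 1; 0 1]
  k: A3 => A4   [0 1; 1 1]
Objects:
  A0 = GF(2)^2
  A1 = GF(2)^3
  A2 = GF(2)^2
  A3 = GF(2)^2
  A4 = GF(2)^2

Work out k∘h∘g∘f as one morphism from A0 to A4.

  e0=(1,0) f=>(1,1,0) g=>(0,1) h=>(1,1) k=>(1,0)
  e1=(0,1) f=>(0,1,1) g=>(1,0) h=>(1,0) k=>(0,1)
result: [1 0; 0 1]

Answer: [1 0; 0 1]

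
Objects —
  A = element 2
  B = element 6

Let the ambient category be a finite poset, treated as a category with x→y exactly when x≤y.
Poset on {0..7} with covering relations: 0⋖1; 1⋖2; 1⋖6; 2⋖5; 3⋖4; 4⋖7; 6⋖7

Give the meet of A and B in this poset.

Answer: A∧B = 1

Derivation:
Lower bounds of A=2 and B=6: {0,1}
  0 ≤ 1
  1 ≤ 1
glb = 1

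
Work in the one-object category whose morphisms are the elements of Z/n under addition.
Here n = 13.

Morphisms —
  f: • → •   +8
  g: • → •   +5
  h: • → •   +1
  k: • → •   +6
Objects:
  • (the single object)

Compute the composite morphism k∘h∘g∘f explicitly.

  0 +8≡8 +5≡0 +1≡1 +6≡7  (mod 13)
result: +7

Answer: +7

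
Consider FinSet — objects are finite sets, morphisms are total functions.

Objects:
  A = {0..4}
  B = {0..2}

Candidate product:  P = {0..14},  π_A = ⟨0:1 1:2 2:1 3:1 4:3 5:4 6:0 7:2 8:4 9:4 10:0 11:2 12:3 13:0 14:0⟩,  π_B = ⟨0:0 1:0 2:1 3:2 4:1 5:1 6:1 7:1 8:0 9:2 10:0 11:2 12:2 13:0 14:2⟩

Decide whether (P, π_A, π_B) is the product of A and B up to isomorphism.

Answer: NOT A VALID PRODUCT — duplicate pair at indices 10,13

Trace:
|A|·|B| = 5·3 = 15;  |P| = 15
Check the pairing map k ↦ (π_A(k), π_B(k)):
  0 : (1,0)
  1 : (2,0)
  2 : (1,1)
  3 : (1,2)
  4 : (3,1)
  5 : (4,1)
  6 : (0,1)
  7 : (2,1)
  8 : (4,0)
  9 : (4,2)
  10 : (0,0)
  11 : (2,2)
  12 : (3,2)
  13 : (0,0)  ✗ repeats pair of k=10
  14 : (0,2)
distinct pairs in image: 14 / 15 needed
  → (0,0) hit at k=10 and k=13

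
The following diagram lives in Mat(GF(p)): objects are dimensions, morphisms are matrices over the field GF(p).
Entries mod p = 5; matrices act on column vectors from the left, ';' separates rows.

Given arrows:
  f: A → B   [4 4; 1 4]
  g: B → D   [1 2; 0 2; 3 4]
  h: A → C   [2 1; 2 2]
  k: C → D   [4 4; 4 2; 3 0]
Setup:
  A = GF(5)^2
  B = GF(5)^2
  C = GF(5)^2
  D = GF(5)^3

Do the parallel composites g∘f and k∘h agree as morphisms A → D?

Along f;g (path 1):
  e0=⟨1,0⟩ f→⟨4,1⟩ g→⟨1,2,1⟩
  e1=⟨0,1⟩ f→⟨4,4⟩ g→⟨2,3,3⟩
  result₁ = [1 2; 2 3; 1 3]
Along h;k (path 2):
  e0=⟨1,0⟩ h→⟨2,2⟩ k→⟨1,2,1⟩
  e1=⟨0,1⟩ h→⟨1,2⟩ k→⟨2,3,3⟩
  result₂ = [1 2; 2 3; 1 3]
Equal? equal; square commutes

Answer: COMMUTES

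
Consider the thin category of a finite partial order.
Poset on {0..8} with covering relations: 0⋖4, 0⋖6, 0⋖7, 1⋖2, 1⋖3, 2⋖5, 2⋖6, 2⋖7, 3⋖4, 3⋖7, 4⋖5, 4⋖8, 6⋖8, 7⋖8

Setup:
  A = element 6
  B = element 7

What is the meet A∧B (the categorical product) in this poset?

Answer: NO MEET EXISTS

Trace:
Lower bounds of A=6 and B=7: {0,1,2}
  maximal lower bounds 0 and 2 are incomparable: neither 0<=2 nor 2<=0
→ no greatest lower bound exists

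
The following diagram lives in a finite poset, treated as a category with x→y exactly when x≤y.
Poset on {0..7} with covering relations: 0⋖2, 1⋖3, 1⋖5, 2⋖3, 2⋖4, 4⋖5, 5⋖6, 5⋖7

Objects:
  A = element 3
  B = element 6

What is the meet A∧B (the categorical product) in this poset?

Answer: NO MEET EXISTS

Trace:
Lower bounds of A=3 and B=6: {0,1,2}
  maximal lower bounds 1 and 2 are incomparable: neither 1<=2 nor 2<=1
→ no greatest lower bound exists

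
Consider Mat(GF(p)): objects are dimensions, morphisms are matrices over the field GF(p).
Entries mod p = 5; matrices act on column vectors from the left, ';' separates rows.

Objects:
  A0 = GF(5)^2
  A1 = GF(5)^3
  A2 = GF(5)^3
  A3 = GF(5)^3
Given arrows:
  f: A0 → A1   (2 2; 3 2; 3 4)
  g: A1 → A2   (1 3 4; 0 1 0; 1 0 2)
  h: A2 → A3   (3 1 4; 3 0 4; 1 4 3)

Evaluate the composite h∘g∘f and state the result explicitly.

  e0=(1,0) f→(2,3,3) g→(3,3,3) h→(4,1,4)
  e1=(0,1) f→(2,2,4) g→(4,2,0) h→(4,2,2)
composite: (4 4; 1 2; 4 2)

Answer: (4 4; 1 2; 4 2)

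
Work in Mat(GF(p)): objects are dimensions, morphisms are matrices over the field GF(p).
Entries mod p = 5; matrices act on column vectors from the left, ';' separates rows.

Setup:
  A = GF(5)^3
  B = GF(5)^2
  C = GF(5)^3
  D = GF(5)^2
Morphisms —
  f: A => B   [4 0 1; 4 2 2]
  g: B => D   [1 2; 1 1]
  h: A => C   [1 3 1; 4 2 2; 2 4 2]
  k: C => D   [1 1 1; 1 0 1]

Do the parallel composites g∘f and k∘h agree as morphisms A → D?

Path 1 = f;g:
  e0=[1,0,0] f=>[4,4] g=>[2,3]
  e1=[0,1,0] f=>[0,2] g=>[4,2]
  e2=[0,0,1] f=>[1,2] g=>[0,3]
  composite₁ = [2 4 0; 3 2 3]
Path 2 = h;k:
  e0=[1,0,0] h=>[1,4,2] k=>[2,3]
  e1=[0,1,0] h=>[3,2,4] k=>[4,2]
  e2=[0,0,1] h=>[1,2,2] k=>[0,3]
  composite₂ = [2 4 0; 3 2 3]
Equal? same morphism ✓

Answer: COMMUTES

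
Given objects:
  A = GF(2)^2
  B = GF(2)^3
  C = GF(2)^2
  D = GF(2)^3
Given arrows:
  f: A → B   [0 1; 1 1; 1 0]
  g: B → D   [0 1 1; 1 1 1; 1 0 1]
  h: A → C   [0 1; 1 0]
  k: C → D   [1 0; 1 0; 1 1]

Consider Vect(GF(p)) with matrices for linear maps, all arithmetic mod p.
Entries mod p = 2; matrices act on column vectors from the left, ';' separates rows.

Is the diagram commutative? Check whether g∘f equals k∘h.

1) trace f;g:
  e0=(1,0) f→(0,1,1) g→(0,0,1)
  e1=(0,1) f→(1,1,0) g→(1,0,1)
  composite₁ = [0 1; 0 0; 1 1]
2) trace h;k:
  e0=(1,0) h→(0,1) k→(0,0,1)
  e1=(0,1) h→(1,0) k→(1,1,1)
  composite₂ = [0 1; 0 1; 1 1]
Equal? differ; not commutative

Answer: DOES NOT COMMUTE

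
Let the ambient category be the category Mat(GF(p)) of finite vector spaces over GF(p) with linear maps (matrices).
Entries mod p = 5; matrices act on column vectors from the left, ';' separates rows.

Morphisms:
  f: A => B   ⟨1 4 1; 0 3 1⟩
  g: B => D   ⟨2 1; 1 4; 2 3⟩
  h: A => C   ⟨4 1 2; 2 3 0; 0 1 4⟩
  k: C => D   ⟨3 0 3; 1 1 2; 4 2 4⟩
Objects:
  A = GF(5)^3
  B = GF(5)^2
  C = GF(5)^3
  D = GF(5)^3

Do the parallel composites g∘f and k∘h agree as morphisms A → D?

Along f;g (path 1):
  e0=[1,0,0] f=>[1,0] g=>[2,1,2]
  e1=[0,1,0] f=>[4,3] g=>[1,1,2]
  e2=[0,0,1] f=>[1,1] g=>[3,0,0]
  composite₁ = ⟨2 1 3; 1 1 0; 2 2 0⟩
Along h;k (path 2):
  e0=[1,0,0] h=>[4,2,0] k=>[2,1,0]
  e1=[0,1,0] h=>[1,3,1] k=>[1,1,4]
  e2=[0,0,1] h=>[2,0,4] k=>[3,0,4]
  composite₂ = ⟨2 1 3; 1 1 0; 0 4 4⟩
Equal? differ; not commutative

Answer: DOES NOT COMMUTE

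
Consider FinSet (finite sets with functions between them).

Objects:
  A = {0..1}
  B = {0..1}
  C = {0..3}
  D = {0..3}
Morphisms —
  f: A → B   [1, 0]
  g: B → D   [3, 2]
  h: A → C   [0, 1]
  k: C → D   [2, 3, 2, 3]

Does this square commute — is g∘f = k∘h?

Answer: COMMUTES

Derivation:
Path 1 = f;g:
  0 f→1 g→2
  1 f→0 g→3
  ⟦path⟧₁ = [2, 3]
Path 2 = h;k:
  0 h→0 k→2
  1 h→1 k→3
  ⟦path⟧₂ = [2, 3]
Equal? equal; square commutes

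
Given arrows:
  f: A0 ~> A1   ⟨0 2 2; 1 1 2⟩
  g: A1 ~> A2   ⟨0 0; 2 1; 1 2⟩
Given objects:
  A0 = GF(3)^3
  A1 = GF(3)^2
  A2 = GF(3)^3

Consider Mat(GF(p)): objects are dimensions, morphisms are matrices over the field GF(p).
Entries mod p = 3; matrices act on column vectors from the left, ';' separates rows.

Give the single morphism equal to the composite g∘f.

  e0=[1,0,0] f~>[0,1] g~>[0,1,2]
  e1=[0,1,0] f~>[2,1] g~>[0,2,1]
  e2=[0,0,1] f~>[2,2] g~>[0,0,0]
result: ⟨0 0 0; 1 2 0; 2 1 0⟩

Answer: ⟨0 0 0; 1 2 0; 2 1 0⟩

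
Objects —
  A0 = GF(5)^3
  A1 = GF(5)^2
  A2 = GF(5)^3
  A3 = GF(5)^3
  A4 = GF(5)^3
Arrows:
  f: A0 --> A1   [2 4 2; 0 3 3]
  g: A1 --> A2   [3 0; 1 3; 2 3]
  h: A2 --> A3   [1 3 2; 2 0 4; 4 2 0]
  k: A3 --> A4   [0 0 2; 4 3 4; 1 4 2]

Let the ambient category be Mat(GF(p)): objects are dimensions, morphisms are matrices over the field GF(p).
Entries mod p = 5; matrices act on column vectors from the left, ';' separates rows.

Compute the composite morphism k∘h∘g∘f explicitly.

  e0=(1,0,0) f-->(2,0) g-->(1,2,4) h-->(0,3,3) k-->(1,1,3)
  e1=(0,1,0) f-->(4,3) g-->(2,3,2) h-->(0,2,4) k-->(3,2,1)
  e2=(0,0,1) f-->(2,3) g-->(1,1,3) h-->(0,4,1) k-->(2,1,3)
⟦path⟧: [1 3 2; 1 2 1; 3 1 3]

Answer: [1 3 2; 1 2 1; 3 1 3]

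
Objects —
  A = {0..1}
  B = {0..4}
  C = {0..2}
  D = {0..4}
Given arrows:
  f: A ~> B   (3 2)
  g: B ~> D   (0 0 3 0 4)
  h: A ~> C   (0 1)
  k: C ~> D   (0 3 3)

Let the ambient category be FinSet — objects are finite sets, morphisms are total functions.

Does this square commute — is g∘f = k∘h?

Answer: COMMUTES

Derivation:
Along f;g (path 1):
  0 f~>3 g~>0
  1 f~>2 g~>3
  composite₁ = (0 3)
Along h;k (path 2):
  0 h~>0 k~>0
  1 h~>1 k~>3
  composite₂ = (0 3)
Equal? YES — commutes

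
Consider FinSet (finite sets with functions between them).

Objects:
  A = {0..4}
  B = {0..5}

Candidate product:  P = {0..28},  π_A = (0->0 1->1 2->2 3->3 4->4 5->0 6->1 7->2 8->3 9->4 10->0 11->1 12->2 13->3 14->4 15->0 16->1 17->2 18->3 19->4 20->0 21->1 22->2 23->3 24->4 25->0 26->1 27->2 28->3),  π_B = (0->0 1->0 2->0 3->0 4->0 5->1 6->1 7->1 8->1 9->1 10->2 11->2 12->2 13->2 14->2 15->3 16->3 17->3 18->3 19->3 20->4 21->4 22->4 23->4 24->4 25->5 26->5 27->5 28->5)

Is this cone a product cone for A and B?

|A|·|B| = 5·6 = 30;  |P| = 29
  → cardinalities differ; no bijection possible.

Answer: NOT A VALID PRODUCT — |P|=29 ≠ |A|·|B|=30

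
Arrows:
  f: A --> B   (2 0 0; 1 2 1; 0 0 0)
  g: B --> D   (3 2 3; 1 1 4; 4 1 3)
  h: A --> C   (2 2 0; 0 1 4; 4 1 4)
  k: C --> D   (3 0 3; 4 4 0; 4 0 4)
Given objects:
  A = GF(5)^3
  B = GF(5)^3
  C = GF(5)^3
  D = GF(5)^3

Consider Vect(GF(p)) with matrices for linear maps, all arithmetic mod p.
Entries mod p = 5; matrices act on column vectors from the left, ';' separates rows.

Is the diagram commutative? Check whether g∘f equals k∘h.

Answer: COMMUTES

Derivation:
Path 1 = f;g:
  e0=[1,0,0] f-->[2,1,0] g-->[3,3,4]
  e1=[0,1,0] f-->[0,2,0] g-->[4,2,2]
  e2=[0,0,1] f-->[0,1,0] g-->[2,1,1]
  composite₁ = (3 4 2; 3 2 1; 4 2 1)
Path 2 = h;k:
  e0=[1,0,0] h-->[2,0,4] k-->[3,3,4]
  e1=[0,1,0] h-->[2,1,1] k-->[4,2,2]
  e2=[0,0,1] h-->[0,4,4] k-->[2,1,1]
  composite₂ = (3 4 2; 3 2 1; 4 2 1)
Equal? same morphism ✓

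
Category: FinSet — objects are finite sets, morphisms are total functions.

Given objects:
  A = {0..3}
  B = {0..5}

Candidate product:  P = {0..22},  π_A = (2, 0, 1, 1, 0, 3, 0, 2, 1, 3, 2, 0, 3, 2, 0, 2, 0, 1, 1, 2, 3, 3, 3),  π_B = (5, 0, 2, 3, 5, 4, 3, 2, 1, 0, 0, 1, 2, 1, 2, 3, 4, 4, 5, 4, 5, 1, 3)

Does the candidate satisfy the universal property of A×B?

|A|·|B| = 4·6 = 24;  |P| = 23
  → cardinalities differ; no bijection possible.

Answer: NOT A VALID PRODUCT — |P|=23 ≠ |A|·|B|=24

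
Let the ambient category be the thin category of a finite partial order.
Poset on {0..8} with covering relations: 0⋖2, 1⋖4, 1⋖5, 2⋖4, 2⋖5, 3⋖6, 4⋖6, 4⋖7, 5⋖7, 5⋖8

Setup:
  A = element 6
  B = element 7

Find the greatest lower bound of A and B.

Answer: A∧B = 4

Trace:
Lower bounds of A=6 and B=7: {0,1,2,4}
  0 ≤ 4
  1 ≤ 4
  2 ≤ 4
  4 ≤ 4
glb = 4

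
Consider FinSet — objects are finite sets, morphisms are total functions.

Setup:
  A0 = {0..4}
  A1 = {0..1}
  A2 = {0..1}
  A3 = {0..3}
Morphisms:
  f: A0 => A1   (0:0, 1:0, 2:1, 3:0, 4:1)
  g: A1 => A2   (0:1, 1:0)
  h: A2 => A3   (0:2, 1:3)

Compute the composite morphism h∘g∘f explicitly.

  0 f=>0 g=>1 h=>3
  1 f=>0 g=>1 h=>3
  2 f=>1 g=>0 h=>2
  3 f=>0 g=>1 h=>3
  4 f=>1 g=>0 h=>2
⟦path⟧: (0:3, 1:3, 2:2, 3:3, 4:2)

Answer: (0:3, 1:3, 2:2, 3:3, 4:2)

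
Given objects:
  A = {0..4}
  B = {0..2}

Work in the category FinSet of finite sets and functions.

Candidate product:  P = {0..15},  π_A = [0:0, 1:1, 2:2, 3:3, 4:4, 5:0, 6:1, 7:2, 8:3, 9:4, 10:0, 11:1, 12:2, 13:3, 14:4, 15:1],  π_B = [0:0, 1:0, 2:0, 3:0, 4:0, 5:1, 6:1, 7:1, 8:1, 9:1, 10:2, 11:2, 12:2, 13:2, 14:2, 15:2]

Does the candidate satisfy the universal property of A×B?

|A|·|B| = 5·3 = 15;  |P| = 16
  → cardinalities differ; no bijection possible.

Answer: NOT A VALID PRODUCT — |P|=16 ≠ |A|·|B|=15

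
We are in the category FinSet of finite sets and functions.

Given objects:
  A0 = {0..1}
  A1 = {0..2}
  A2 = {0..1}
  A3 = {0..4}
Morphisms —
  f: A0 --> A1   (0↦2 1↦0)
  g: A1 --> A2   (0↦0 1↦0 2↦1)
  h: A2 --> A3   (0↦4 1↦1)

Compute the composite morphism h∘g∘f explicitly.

Answer: (0↦1 1↦4)

Trace:
  0 f-->2 g-->1 h-->1
  1 f-->0 g-->0 h-->4
composite: (0↦1 1↦4)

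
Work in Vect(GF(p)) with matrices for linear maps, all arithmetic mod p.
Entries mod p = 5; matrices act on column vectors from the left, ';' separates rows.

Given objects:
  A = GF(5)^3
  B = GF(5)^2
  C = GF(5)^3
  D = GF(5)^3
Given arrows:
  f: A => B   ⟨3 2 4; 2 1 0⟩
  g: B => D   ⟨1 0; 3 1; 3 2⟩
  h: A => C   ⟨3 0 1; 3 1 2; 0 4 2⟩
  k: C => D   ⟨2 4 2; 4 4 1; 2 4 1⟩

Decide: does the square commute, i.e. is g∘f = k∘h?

Answer: DOES NOT COMMUTE

Trace:
Path 1 = f;g:
  e0=⟨1,0,0⟩ f=>⟨3,2⟩ g=>⟨3,1,3⟩
  e1=⟨0,1,0⟩ f=>⟨2,1⟩ g=>⟨2,2,3⟩
  e2=⟨0,0,1⟩ f=>⟨4,0⟩ g=>⟨4,2,2⟩
  composite₁ = ⟨3 2 4; 1 2 2; 3 3 2⟩
Path 2 = h;k:
  e0=⟨1,0,0⟩ h=>⟨3,3,0⟩ k=>⟨3,4,3⟩
  e1=⟨0,1,0⟩ h=>⟨0,1,4⟩ k=>⟨2,3,3⟩
  e2=⟨0,0,1⟩ h=>⟨1,2,2⟩ k=>⟨4,4,2⟩
  composite₂ = ⟨3 2 4; 4 3 4; 3 3 2⟩
Equal? distinct morphisms ✗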